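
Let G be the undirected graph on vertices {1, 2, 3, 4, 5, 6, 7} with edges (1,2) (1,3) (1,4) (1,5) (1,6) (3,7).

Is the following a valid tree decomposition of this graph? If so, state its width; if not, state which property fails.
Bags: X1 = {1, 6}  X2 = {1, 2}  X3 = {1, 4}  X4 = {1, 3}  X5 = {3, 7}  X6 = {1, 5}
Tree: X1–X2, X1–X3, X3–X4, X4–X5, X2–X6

Checking the three conditions: (i) the bags cover all of {1, 2, 3, 4, 5, 6, 7}; (ii) for each edge, some bag contains both endpoints; (iii) the bags containing any fixed vertex form a subtree. All hold, so the decomposition is valid with width 2 − 1 = 1.

Yes; width 1.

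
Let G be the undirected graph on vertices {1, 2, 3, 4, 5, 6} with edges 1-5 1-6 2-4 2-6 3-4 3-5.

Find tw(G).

A width-2 tree decomposition is:
Bags: B1 = {1, 3, 5}  B2 = {1, 3, 6}  B3 = {2, 3, 6}  B4 = {2, 3, 4}
Tree: B1–B2, B2–B3, B3–B4
Each bag holds 3 vertices, so the decomposition has width 2, which upper-bounds the treewidth. The edges 3–5–1–6–2–4–3 form a cycle, so G is not a tree and its treewidth is at least 2. Therefore the treewidth is 2.

2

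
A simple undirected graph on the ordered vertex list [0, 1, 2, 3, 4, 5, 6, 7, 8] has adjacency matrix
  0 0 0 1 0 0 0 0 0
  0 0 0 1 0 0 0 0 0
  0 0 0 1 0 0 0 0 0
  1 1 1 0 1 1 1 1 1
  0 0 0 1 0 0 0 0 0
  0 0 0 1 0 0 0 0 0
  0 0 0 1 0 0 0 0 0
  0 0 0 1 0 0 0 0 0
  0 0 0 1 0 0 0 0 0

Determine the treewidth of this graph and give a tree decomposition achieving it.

Every bag has size at most 2, so the width is 2 − 1 = 1 and tw(G) ≤ 1. G has an edge, so its treewidth is at least 1. The upper and lower bounds meet at 1, so that is the treewidth.

Treewidth 1.
One optimal decomposition is:
Bags: B1 = {1, 3}  B2 = {3, 8}  B3 = {3, 4}  B4 = {3, 5}  B5 = {0, 3}  B6 = {3, 7}  B7 = {2, 3}  B8 = {3, 6}
Tree: B1–B2, B2–B3, B2–B4, B4–B5, B2–B6, B1–B7, B1–B8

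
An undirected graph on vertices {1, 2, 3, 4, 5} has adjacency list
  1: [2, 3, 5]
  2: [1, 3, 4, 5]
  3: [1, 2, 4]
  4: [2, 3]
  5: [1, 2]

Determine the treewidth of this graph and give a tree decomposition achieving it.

Each bag holds 3 vertices, so the decomposition has width 2, which upper-bounds the treewidth. On the other hand G contains the 3-clique {1, 2, 3}. A clique must lie in a single bag of any decomposition, so no decomposition can have width below 2. The upper and lower bounds meet at 2, so that is the treewidth.

Treewidth 2.
One such decomposition:
Bags: B1 = {1, 2, 3}  B2 = {1, 2, 5}  B3 = {2, 3, 4}
Tree: B1–B2, B1–B3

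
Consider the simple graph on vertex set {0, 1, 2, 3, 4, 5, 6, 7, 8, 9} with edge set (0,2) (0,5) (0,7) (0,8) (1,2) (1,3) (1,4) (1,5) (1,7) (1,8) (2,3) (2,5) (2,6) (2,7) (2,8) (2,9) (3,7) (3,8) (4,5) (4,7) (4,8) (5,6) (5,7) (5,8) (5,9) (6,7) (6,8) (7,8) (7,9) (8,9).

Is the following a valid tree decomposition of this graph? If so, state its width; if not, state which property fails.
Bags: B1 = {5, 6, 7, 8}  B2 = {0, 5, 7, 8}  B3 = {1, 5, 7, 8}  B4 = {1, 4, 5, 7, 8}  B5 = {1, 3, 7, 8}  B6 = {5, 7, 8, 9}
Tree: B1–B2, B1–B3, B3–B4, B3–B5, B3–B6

A tree decomposition must satisfy three properties: every vertex lies in some bag; for every edge, both endpoints lie together in some bag; and for every vertex, the bags containing it form a connected subtree. Here vertex 2 appears in no bag, so the decomposition is invalid.

No — vertex 2 appears in no bag.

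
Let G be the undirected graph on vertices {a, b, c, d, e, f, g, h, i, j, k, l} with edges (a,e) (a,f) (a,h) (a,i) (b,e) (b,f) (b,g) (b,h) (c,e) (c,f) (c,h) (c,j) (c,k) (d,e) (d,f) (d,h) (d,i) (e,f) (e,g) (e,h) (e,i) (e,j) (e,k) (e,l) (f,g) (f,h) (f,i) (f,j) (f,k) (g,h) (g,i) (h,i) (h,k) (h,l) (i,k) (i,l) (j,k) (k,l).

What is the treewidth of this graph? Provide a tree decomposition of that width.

Treewidth 4.
One such decomposition:
Bags: B1 = {e, h, i, k, l}  B2 = {e, f, h, i, k}  B3 = {e, f, g, h, i}  B4 = {b, e, f, g, h}  B5 = {d, e, f, h, i}  B6 = {c, e, f, h, k}  B7 = {a, e, f, h, i}  B8 = {c, e, f, j, k}
Tree: B1–B2, B2–B3, B3–B4, B2–B5, B2–B6, B5–B7, B6–B8

Every bag has size at most 5, so the width is 5 − 1 = 4 and tw(G) ≤ 4. Conversely, {c, e, f, j, k} is a clique of size 5, and the vertices of any clique must share a bag in every tree decomposition; so some bag has ≥ 5 vertices and tw(G) ≥ 4. Hence tw(G) = 4 exactly.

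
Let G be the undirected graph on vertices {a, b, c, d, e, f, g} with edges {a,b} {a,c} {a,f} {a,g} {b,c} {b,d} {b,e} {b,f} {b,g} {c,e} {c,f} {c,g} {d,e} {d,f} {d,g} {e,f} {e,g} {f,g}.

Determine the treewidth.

A width-4 tree decomposition is:
Bags: B1 = {b, d, e, f, g}  B2 = {b, c, e, f, g}  B3 = {a, b, c, f, g}
Tree: B1–B2, B2–B3
The largest bag has 5 vertices, giving width 4; this decomposition certifies tw(G) ≤ 4. Conversely, {b, d, e, f, g} is a clique of size 5, and the vertices of any clique must share a bag in every tree decomposition; so some bag has ≥ 5 vertices and tw(G) ≥ 4. Combining the bounds, tw(G) = 4.

4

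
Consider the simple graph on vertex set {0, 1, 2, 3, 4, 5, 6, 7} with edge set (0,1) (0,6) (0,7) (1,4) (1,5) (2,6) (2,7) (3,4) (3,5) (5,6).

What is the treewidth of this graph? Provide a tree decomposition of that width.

The largest bag has 3 vertices, giving width 2; this decomposition certifies tw(G) ≤ 2. Since 3–4–1–5–3 is a cycle in G, G is not acyclic. Forests are exactly the graphs of treewidth ≤ 1, so tw(G) ≥ 2. The upper and lower bounds meet at 2, so that is the treewidth.

Treewidth 2.
One optimal decomposition is:
Bags: B1 = {3, 4, 5}  B2 = {1, 4, 5}  B3 = {1, 5, 6}  B4 = {0, 1, 6}  B5 = {0, 2, 6}  B6 = {0, 2, 7}
Tree: B1–B2, B2–B3, B3–B4, B4–B5, B5–B6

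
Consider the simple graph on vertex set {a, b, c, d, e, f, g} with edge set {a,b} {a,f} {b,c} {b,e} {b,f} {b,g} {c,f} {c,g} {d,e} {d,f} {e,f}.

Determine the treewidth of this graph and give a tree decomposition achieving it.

Treewidth 2.
One optimal decomposition is:
Bags: B1 = {b, e, f}  B2 = {a, b, f}  B3 = {b, c, f}  B4 = {d, e, f}  B5 = {b, c, g}
Tree: B1–B2, B1–B3, B1–B4, B3–B5

The largest bag has 3 vertices, giving width 2; this decomposition certifies tw(G) ≤ 2. For the lower bound, the 3 vertices {b, c, g} are pairwise adjacent, and any tree decomposition puts a clique entirely inside one bag — forcing width ≥ 2. Therefore the treewidth is 2.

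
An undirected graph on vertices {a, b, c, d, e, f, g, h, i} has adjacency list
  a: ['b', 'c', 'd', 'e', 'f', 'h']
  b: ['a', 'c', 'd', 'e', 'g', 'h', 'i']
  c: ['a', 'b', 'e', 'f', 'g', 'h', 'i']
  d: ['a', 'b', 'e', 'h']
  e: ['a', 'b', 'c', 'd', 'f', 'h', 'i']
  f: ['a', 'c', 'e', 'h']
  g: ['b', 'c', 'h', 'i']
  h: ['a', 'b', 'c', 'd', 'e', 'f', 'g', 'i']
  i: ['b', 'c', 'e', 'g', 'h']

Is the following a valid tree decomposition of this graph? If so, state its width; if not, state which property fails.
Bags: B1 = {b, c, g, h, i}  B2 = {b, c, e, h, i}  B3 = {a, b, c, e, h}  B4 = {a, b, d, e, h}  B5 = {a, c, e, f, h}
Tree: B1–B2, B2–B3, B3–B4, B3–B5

Every vertex of G appears in some bag (union = {a, b, c, d, e, f, g, h, i}); every edge is covered by a bag; and for each vertex v the set of bags containing v is connected in the bag tree. The decomposition is therefore valid. The largest bag has 5 vertices, so the width is 4.

Yes; width 4.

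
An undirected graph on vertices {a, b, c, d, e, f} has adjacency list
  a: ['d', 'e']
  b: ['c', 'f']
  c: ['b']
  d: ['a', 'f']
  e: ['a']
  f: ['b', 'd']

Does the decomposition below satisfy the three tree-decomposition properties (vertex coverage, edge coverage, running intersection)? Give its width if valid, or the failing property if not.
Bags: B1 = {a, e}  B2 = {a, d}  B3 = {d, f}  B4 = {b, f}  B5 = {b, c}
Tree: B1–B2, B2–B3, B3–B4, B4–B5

Checking the three conditions: (i) the bags cover all of {a, b, c, d, e, f}; (ii) for each edge, some bag contains both endpoints; (iii) the bags containing any fixed vertex form a subtree. All hold, so the decomposition is valid with width 2 − 1 = 1.

Yes; width 1.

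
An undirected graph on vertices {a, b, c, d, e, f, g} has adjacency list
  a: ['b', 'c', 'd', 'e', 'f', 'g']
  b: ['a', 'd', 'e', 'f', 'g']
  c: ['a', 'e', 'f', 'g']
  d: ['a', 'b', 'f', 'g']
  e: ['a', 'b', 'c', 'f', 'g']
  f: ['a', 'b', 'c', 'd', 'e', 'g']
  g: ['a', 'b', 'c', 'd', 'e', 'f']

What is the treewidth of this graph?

A width-4 tree decomposition is:
Bags: B1 = {a, b, e, f, g}  B2 = {a, b, d, f, g}  B3 = {a, c, e, f, g}
Tree: B1–B2, B1–B3
Each bag holds 5 vertices, so the decomposition has width 4, which upper-bounds the treewidth. Conversely, {a, b, d, f, g} is a clique of size 5, and the vertices of any clique must share a bag in every tree decomposition; so some bag has ≥ 5 vertices and tw(G) ≥ 4. Combining the bounds, tw(G) = 4.

4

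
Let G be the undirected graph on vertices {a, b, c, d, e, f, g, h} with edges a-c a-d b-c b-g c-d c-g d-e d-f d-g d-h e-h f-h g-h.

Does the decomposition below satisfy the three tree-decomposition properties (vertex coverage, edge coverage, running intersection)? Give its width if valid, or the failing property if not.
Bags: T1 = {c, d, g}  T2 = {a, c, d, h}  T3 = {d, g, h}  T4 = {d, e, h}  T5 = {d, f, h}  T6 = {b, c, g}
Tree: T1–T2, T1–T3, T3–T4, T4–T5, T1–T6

A tree decomposition must satisfy three properties: every vertex lies in some bag; for every edge, both endpoints lie together in some bag; and for every vertex, the bags containing it form a connected subtree. Here bags containing vertex h are not connected in the tree, so the decomposition is invalid.

No — bags containing vertex h are not connected in the tree.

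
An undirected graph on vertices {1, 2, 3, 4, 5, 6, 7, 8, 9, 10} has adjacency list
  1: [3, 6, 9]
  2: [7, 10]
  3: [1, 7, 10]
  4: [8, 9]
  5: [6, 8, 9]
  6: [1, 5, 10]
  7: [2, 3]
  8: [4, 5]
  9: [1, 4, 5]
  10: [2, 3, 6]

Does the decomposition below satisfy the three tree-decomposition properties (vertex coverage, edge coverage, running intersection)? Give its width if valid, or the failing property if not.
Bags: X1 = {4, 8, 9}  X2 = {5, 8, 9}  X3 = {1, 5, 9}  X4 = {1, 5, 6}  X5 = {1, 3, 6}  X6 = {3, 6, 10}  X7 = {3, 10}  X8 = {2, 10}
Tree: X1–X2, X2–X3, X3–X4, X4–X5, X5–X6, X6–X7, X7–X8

A tree decomposition must satisfy three properties: every vertex lies in some bag; for every edge, both endpoints lie together in some bag; and for every vertex, the bags containing it form a connected subtree. Here vertex 7 appears in no bag, so the decomposition is invalid.

No — vertex 7 appears in no bag.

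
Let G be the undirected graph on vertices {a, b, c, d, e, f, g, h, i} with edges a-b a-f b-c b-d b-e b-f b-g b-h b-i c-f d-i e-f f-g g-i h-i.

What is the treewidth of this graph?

A width-2 tree decomposition is:
Bags: B1 = {b, f, g}  B2 = {a, b, f}  B3 = {b, g, i}  B4 = {b, d, i}  B5 = {b, e, f}  B6 = {b, h, i}  B7 = {b, c, f}
Tree: B1–B2, B1–B3, B3–B4, B1–B5, B4–B6, B2–B7
Every bag has size at most 3, so the width is 3 − 1 = 2 and tw(G) ≤ 2. On the other hand G contains the 3-clique {b, d, i}. A clique must lie in a single bag of any decomposition, so no decomposition can have width below 2. Combining the bounds, tw(G) = 2.

2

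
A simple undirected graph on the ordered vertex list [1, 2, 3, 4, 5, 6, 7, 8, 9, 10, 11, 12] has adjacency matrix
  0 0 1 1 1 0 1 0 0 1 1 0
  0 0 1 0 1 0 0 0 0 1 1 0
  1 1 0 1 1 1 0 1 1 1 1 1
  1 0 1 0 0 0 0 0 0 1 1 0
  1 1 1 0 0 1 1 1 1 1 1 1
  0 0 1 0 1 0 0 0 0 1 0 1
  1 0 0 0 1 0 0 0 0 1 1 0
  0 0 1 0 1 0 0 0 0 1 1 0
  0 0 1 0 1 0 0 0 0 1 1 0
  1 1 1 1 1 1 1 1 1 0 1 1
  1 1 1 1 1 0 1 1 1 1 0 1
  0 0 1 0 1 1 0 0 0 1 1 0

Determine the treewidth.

A width-4 tree decomposition is:
Bags: B1 = {1, 5, 7, 10, 11}  B2 = {1, 3, 5, 10, 11}  B3 = {3, 5, 8, 10, 11}  B4 = {3, 5, 10, 11, 12}  B5 = {1, 3, 4, 10, 11}  B6 = {3, 5, 6, 10, 12}  B7 = {3, 5, 9, 10, 11}  B8 = {2, 3, 5, 10, 11}
Tree: B1–B2, B2–B3, B2–B4, B2–B5, B4–B6, B4–B7, B4–B8
Every bag has size at most 5, so the width is 5 − 1 = 4 and tw(G) ≤ 4. Conversely, {1, 3, 4, 10, 11} is a clique of size 5, and the vertices of any clique must share a bag in every tree decomposition; so some bag has ≥ 5 vertices and tw(G) ≥ 4. Hence tw(G) = 4 exactly.

4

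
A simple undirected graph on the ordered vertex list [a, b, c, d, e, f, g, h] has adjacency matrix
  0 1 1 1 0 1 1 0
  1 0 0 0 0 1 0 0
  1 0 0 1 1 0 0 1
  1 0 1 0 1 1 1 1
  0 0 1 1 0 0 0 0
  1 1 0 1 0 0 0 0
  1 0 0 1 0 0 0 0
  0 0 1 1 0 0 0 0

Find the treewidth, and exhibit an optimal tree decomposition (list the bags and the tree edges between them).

Every bag has size at most 3, so the width is 3 − 1 = 2 and tw(G) ≤ 2. For the lower bound, the 3 vertices {a, d, g} are pairwise adjacent, and any tree decomposition puts a clique entirely inside one bag — forcing width ≥ 2. The upper and lower bounds meet at 2, so that is the treewidth.

Treewidth 2.
One such decomposition:
Bags: B1 = {a, d, g}  B2 = {a, c, d}  B3 = {c, d, h}  B4 = {c, d, e}  B5 = {a, d, f}  B6 = {a, b, f}
Tree: B1–B2, B2–B3, B2–B4, B1–B5, B5–B6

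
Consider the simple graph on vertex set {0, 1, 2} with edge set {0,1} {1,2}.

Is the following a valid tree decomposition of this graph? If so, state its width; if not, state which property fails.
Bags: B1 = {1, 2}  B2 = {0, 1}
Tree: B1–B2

Every vertex of G appears in some bag (union = {0, 1, 2}); every edge is covered by a bag; and for each vertex v the set of bags containing v is connected in the bag tree. The decomposition is therefore valid. The largest bag has 2 vertices, so the width is 1.

Yes; width 1.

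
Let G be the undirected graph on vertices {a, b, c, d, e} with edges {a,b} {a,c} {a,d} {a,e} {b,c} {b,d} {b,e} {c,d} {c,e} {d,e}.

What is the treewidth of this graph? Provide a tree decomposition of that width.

Treewidth 4.
One such decomposition:
Bags: B1 = {a, b, c, d, e}
Tree: (single bag)

A single bag containing all 5 vertices is trivially a valid decomposition of width 4. On the other hand G contains the 5-clique {a, b, c, d, e}. A clique must lie in a single bag of any decomposition, so no decomposition can have width below 4. Combining the bounds, tw(G) = 4.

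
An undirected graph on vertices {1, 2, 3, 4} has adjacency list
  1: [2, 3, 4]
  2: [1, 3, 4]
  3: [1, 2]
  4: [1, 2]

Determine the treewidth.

A width-2 tree decomposition is:
Bags: B1 = {1, 2, 4}  B2 = {1, 2, 3}
Tree: B1–B2
Each bag holds 3 vertices, so the decomposition has width 2, which upper-bounds the treewidth. On the other hand G contains the 3-clique {1, 2, 3}. A clique must lie in a single bag of any decomposition, so no decomposition can have width below 2. The upper and lower bounds meet at 2, so that is the treewidth.

2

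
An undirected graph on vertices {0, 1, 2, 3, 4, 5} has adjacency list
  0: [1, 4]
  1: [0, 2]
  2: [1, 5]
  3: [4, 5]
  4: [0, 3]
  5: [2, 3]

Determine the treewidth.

2

A width-2 tree decomposition is:
Bags: B1 = {0, 1, 2}  B2 = {0, 2, 5}  B3 = {0, 3, 5}  B4 = {0, 3, 4}
Tree: B1–B2, B2–B3, B3–B4
The largest bag has 3 vertices, giving width 2; this decomposition certifies tw(G) ≤ 2. For the lower bound, G contains the cycle 0–1–2–5–3–4–0, so G is not a forest; only forests have treewidth ≤ 1, hence tw(G) ≥ 2. Combining the bounds, tw(G) = 2.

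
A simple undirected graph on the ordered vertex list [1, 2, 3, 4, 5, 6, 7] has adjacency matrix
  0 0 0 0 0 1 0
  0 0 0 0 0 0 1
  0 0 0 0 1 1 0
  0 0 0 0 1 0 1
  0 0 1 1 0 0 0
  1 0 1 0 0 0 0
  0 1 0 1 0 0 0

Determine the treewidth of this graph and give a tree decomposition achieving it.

The largest bag has 2 vertices, giving width 1; this decomposition certifies tw(G) ≤ 1. Since G has at least one edge (e.g. 1–6), it is not an edgeless graph, so tw(G) ≥ 1. Combining the bounds, tw(G) = 1.

Treewidth 1.
Bags: B1 = {1, 6}  B2 = {3, 6}  B3 = {3, 5}  B4 = {4, 5}  B5 = {4, 7}  B6 = {2, 7}
Tree: B1–B2, B2–B3, B3–B4, B4–B5, B5–B6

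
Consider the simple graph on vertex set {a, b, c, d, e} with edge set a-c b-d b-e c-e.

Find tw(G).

A width-1 tree decomposition is:
Bags: B1 = {a, c}  B2 = {c, e}  B3 = {b, e}  B4 = {b, d}
Tree: B1–B2, B2–B3, B3–B4
The largest bag has 2 vertices, giving width 1; this decomposition certifies tw(G) ≤ 1. Any graph with an edge has treewidth ≥ 1, and G has the edge a–c. Combining the bounds, tw(G) = 1.

1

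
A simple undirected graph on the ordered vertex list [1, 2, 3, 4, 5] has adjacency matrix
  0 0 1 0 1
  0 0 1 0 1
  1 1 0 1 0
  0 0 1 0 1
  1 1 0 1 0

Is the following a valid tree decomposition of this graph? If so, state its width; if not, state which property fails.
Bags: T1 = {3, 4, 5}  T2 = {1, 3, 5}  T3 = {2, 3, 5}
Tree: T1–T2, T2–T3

Every vertex of G appears in some bag (union = {1, 2, 3, 4, 5}); every edge is covered by a bag; and for each vertex v the set of bags containing v is connected in the bag tree. The decomposition is therefore valid. The largest bag has 3 vertices, so the width is 2.

Yes; width 2.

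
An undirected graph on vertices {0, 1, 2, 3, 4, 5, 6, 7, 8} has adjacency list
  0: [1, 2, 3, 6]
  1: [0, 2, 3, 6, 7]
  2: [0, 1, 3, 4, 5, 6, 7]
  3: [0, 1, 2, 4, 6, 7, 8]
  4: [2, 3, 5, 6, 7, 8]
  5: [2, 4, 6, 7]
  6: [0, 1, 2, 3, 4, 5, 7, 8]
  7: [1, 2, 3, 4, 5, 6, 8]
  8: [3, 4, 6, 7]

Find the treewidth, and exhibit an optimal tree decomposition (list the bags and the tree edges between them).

Treewidth 4.
One optimal decomposition is:
Bags: B1 = {1, 2, 3, 6, 7}  B2 = {2, 3, 4, 6, 7}  B3 = {2, 4, 5, 6, 7}  B4 = {3, 4, 6, 7, 8}  B5 = {0, 1, 2, 3, 6}
Tree: B1–B2, B2–B3, B2–B4, B1–B5

Every bag has size at most 5, so the width is 5 − 1 = 4 and tw(G) ≤ 4. On the other hand G contains the 5-clique {3, 4, 6, 7, 8}. A clique must lie in a single bag of any decomposition, so no decomposition can have width below 4. Hence tw(G) = 4 exactly.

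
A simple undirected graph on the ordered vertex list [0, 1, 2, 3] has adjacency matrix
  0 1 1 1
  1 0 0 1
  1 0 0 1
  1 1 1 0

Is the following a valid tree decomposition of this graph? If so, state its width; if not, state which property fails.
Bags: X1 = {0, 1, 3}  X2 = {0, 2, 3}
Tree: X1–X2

Checking the three conditions: (i) the bags cover all of {0, 1, 2, 3}; (ii) for each edge, some bag contains both endpoints; (iii) the bags containing any fixed vertex form a subtree. All hold, so the decomposition is valid with width 3 − 1 = 2.

Yes; width 2.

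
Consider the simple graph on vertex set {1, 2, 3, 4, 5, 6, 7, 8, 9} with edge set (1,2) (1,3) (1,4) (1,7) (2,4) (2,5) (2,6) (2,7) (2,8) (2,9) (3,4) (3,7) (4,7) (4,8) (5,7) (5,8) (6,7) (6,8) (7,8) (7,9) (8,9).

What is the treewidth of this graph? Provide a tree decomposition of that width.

Treewidth 3.
Bags: B1 = {2, 4, 7, 8}  B2 = {1, 2, 4, 7}  B3 = {1, 3, 4, 7}  B4 = {2, 5, 7, 8}  B5 = {2, 6, 7, 8}  B6 = {2, 7, 8, 9}
Tree: B1–B2, B2–B3, B1–B4, B1–B5, B1–B6

Every bag has size at most 4, so the width is 4 − 1 = 3 and tw(G) ≤ 3. On the other hand G contains the 4-clique {2, 7, 8, 9}. A clique must lie in a single bag of any decomposition, so no decomposition can have width below 3. The upper and lower bounds meet at 3, so that is the treewidth.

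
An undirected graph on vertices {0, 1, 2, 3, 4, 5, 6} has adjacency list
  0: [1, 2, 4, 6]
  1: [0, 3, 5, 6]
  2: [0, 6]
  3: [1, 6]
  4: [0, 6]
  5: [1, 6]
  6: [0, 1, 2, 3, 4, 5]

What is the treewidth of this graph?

A width-2 tree decomposition is:
Bags: B1 = {0, 1, 6}  B2 = {1, 5, 6}  B3 = {1, 3, 6}  B4 = {0, 2, 6}  B5 = {0, 4, 6}
Tree: B1–B2, B2–B3, B1–B4, B4–B5
Every bag has size at most 3, so the width is 3 − 1 = 2 and tw(G) ≤ 2. On the other hand G contains the 3-clique {0, 1, 6}. A clique must lie in a single bag of any decomposition, so no decomposition can have width below 2. Combining the bounds, tw(G) = 2.

2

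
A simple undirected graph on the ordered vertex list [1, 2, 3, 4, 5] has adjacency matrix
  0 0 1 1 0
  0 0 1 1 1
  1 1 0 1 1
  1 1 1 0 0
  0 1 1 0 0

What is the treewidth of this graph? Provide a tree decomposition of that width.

Treewidth 2.
One optimal decomposition is:
Bags: B1 = {2, 3, 4}  B2 = {2, 3, 5}  B3 = {1, 3, 4}
Tree: B1–B2, B1–B3

Each bag holds 3 vertices, so the decomposition has width 2, which upper-bounds the treewidth. Conversely, {1, 3, 4} is a clique of size 3, and the vertices of any clique must share a bag in every tree decomposition; so some bag has ≥ 3 vertices and tw(G) ≥ 2. The upper and lower bounds meet at 2, so that is the treewidth.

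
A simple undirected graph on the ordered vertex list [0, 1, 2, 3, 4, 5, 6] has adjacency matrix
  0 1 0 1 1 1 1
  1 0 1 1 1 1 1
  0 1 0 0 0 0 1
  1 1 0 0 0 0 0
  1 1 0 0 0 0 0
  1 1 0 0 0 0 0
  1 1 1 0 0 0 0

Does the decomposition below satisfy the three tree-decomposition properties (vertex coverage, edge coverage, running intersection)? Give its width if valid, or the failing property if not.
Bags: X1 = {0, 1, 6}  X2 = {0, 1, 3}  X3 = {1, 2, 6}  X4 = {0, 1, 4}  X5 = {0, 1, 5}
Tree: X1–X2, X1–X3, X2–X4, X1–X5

Vertex coverage: the bags together contain {0, 1, 2, 3, 4, 5, 6}, the full vertex set. Edge coverage: each edge of G has both endpoints in at least one bag. Running intersection: for every vertex, the bags containing it form a connected subtree. All three properties hold, so this is a valid tree decomposition of width max|bag| − 1 = 2, and hence tw(G) ≤ 2.

Yes; width 2.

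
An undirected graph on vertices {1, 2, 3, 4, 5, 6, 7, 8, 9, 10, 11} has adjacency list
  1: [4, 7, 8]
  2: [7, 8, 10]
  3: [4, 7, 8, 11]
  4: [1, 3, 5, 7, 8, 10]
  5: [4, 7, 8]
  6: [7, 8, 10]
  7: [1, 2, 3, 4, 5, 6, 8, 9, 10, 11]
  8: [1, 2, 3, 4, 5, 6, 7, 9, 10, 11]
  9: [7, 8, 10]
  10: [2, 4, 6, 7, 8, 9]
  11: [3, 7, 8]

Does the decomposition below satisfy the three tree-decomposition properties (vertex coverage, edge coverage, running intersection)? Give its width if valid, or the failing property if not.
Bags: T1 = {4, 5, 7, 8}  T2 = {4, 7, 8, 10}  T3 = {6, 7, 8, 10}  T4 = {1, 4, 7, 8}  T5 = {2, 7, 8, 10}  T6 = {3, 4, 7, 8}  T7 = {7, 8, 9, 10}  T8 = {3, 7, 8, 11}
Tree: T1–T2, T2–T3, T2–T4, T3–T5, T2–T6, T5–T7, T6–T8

Yes; width 3.

Checking the three conditions: (i) the bags cover all of {1, 2, 3, 4, 5, 6, 7, 8, 9, 10, 11}; (ii) for each edge, some bag contains both endpoints; (iii) the bags containing any fixed vertex form a subtree. All hold, so the decomposition is valid with width 4 − 1 = 3.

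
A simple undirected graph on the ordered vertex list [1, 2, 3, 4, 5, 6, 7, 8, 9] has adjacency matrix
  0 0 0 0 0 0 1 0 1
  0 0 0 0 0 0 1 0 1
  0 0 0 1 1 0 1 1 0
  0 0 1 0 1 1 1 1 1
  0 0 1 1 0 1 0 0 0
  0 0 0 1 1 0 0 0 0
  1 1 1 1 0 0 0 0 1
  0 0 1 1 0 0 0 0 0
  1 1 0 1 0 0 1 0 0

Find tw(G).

2

A width-2 tree decomposition is:
Bags: B1 = {4, 7, 9}  B2 = {2, 7, 9}  B3 = {3, 4, 7}  B4 = {3, 4, 5}  B5 = {4, 5, 6}  B6 = {3, 4, 8}  B7 = {1, 7, 9}
Tree: B1–B2, B1–B3, B3–B4, B4–B5, B3–B6, B2–B7
Each bag holds 3 vertices, so the decomposition has width 2, which upper-bounds the treewidth. Conversely, {1, 7, 9} is a clique of size 3, and the vertices of any clique must share a bag in every tree decomposition; so some bag has ≥ 3 vertices and tw(G) ≥ 2. Combining the bounds, tw(G) = 2.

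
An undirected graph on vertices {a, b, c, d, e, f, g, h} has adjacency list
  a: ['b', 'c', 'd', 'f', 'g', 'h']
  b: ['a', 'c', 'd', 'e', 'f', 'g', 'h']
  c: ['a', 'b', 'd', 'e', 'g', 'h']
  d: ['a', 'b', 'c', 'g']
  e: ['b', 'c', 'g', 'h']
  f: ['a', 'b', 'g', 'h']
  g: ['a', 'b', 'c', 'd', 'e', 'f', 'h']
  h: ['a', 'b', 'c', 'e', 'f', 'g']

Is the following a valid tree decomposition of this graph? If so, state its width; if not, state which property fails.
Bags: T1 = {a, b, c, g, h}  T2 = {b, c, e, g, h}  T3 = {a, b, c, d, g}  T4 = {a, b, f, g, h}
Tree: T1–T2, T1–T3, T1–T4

Yes; width 4.

Every vertex of G appears in some bag (union = {a, b, c, d, e, f, g, h}); every edge is covered by a bag; and for each vertex v the set of bags containing v is connected in the bag tree. The decomposition is therefore valid. The largest bag has 5 vertices, so the width is 4.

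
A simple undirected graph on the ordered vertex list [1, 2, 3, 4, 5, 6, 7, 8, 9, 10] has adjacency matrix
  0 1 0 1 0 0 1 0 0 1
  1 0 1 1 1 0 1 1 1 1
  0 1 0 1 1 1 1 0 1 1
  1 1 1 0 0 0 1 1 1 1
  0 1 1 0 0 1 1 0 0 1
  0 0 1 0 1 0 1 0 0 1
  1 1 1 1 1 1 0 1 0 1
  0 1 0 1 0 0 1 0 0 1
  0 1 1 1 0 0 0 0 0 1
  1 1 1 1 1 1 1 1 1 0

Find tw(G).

A width-4 tree decomposition is:
Bags: B1 = {2, 3, 4, 9, 10}  B2 = {2, 3, 4, 7, 10}  B3 = {2, 3, 5, 7, 10}  B4 = {2, 4, 7, 8, 10}  B5 = {1, 2, 4, 7, 10}  B6 = {3, 5, 6, 7, 10}
Tree: B1–B2, B2–B3, B2–B4, B2–B5, B3–B6
The largest bag has 5 vertices, giving width 4; this decomposition certifies tw(G) ≤ 4. Conversely, {2, 3, 4, 9, 10} is a clique of size 5, and the vertices of any clique must share a bag in every tree decomposition; so some bag has ≥ 5 vertices and tw(G) ≥ 4. Therefore the treewidth is 4.

4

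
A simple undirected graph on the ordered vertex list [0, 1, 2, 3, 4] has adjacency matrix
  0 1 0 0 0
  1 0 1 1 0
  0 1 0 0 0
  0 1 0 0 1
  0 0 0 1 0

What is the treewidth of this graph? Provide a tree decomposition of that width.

Treewidth 1.
One such decomposition:
Bags: B1 = {1, 3}  B2 = {0, 1}  B3 = {1, 2}  B4 = {3, 4}
Tree: B1–B2, B1–B3, B1–B4

Every bag has size at most 2, so the width is 2 − 1 = 1 and tw(G) ≤ 1. G has an edge, so its treewidth is at least 1. Therefore the treewidth is 1.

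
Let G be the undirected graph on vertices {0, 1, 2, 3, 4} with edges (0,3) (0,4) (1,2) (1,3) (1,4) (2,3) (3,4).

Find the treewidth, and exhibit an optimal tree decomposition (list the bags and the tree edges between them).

Treewidth 2.
One optimal decomposition is:
Bags: B1 = {1, 3, 4}  B2 = {0, 3, 4}  B3 = {1, 2, 3}
Tree: B1–B2, B1–B3

The largest bag has 3 vertices, giving width 2; this decomposition certifies tw(G) ≤ 2. On the other hand G contains the 3-clique {0, 3, 4}. A clique must lie in a single bag of any decomposition, so no decomposition can have width below 2. Therefore the treewidth is 2.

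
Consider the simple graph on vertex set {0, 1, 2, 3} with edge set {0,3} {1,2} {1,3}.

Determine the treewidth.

A width-1 tree decomposition is:
Bags: B1 = {1, 2}  B2 = {1, 3}  B3 = {0, 3}
Tree: B1–B2, B2–B3
Each bag holds 2 vertices, so the decomposition has width 1, which upper-bounds the treewidth. G has an edge, so its treewidth is at least 1. The upper and lower bounds meet at 1, so that is the treewidth.

1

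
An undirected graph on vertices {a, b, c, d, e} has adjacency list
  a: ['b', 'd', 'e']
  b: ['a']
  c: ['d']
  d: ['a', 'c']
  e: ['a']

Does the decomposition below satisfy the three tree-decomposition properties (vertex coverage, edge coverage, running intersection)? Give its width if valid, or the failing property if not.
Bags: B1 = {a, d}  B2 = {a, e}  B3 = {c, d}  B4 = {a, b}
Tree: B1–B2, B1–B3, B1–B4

Yes; width 1.

Every vertex of G appears in some bag (union = {a, b, c, d, e}); every edge is covered by a bag; and for each vertex v the set of bags containing v is connected in the bag tree. The decomposition is therefore valid. The largest bag has 2 vertices, so the width is 1.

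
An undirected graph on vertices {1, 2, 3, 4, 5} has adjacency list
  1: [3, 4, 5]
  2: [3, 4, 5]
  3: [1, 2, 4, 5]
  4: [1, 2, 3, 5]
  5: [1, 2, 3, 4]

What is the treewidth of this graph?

A width-3 tree decomposition is:
Bags: B1 = {1, 3, 4, 5}  B2 = {2, 3, 4, 5}
Tree: B1–B2
The largest bag has 4 vertices, giving width 3; this decomposition certifies tw(G) ≤ 3. Conversely, {1, 3, 4, 5} is a clique of size 4, and the vertices of any clique must share a bag in every tree decomposition; so some bag has ≥ 4 vertices and tw(G) ≥ 3. The upper and lower bounds meet at 3, so that is the treewidth.

3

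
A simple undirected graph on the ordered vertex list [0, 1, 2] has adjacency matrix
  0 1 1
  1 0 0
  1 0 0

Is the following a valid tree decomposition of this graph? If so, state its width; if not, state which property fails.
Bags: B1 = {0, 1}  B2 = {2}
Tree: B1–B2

A tree decomposition must satisfy three properties: every vertex lies in some bag; for every edge, both endpoints lie together in some bag; and for every vertex, the bags containing it form a connected subtree. Here edge (0,2) lies in no bag, so the decomposition is invalid.

No — edge (0,2) lies in no bag.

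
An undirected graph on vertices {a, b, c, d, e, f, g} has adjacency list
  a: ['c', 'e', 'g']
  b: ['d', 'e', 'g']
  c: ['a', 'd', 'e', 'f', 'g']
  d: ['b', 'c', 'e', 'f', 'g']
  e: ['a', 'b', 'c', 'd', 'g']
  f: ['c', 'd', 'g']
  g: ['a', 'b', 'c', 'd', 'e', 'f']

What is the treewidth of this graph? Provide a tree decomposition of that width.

Every bag has size at most 4, so the width is 4 − 1 = 3 and tw(G) ≤ 3. On the other hand G contains the 4-clique {c, d, e, g}. A clique must lie in a single bag of any decomposition, so no decomposition can have width below 3. Combining the bounds, tw(G) = 3.

Treewidth 3.
One such decomposition:
Bags: B1 = {b, d, e, g}  B2 = {c, d, e, g}  B3 = {a, c, e, g}  B4 = {c, d, f, g}
Tree: B1–B2, B2–B3, B2–B4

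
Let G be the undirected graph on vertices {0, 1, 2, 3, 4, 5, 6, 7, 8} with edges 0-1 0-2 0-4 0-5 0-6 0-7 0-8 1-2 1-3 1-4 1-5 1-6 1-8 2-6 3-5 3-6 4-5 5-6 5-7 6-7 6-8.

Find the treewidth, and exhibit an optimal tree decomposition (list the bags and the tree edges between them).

Every bag has size at most 4, so the width is 4 − 1 = 3 and tw(G) ≤ 3. Conversely, {0, 1, 4, 5} is a clique of size 4, and the vertices of any clique must share a bag in every tree decomposition; so some bag has ≥ 4 vertices and tw(G) ≥ 3. Hence tw(G) = 3 exactly.

Treewidth 3.
Bags: B1 = {0, 1, 5, 6}  B2 = {0, 1, 4, 5}  B3 = {0, 1, 2, 6}  B4 = {0, 1, 6, 8}  B5 = {0, 5, 6, 7}  B6 = {1, 3, 5, 6}
Tree: B1–B2, B1–B3, B3–B4, B1–B5, B1–B6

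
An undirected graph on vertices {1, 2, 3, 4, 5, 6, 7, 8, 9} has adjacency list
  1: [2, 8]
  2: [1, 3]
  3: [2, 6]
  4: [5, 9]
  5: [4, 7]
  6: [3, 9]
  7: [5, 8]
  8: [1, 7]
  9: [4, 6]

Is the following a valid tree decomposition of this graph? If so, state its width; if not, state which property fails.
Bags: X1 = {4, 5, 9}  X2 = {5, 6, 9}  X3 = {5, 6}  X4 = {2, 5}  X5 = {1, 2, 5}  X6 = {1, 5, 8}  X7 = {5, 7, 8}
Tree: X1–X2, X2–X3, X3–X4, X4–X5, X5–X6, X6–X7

A tree decomposition must satisfy three properties: every vertex lies in some bag; for every edge, both endpoints lie together in some bag; and for every vertex, the bags containing it form a connected subtree. Here vertex 3 appears in no bag, so the decomposition is invalid.

No — vertex 3 appears in no bag.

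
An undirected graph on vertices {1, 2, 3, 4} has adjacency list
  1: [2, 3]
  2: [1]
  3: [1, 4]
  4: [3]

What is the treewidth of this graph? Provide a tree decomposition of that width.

The largest bag has 2 vertices, giving width 1; this decomposition certifies tw(G) ≤ 1. Any graph with an edge has treewidth ≥ 1, and G has the edge 2–1. Hence tw(G) = 1 exactly.

Treewidth 1.
One optimal decomposition is:
Bags: B1 = {1, 2}  B2 = {1, 3}  B3 = {3, 4}
Tree: B1–B2, B2–B3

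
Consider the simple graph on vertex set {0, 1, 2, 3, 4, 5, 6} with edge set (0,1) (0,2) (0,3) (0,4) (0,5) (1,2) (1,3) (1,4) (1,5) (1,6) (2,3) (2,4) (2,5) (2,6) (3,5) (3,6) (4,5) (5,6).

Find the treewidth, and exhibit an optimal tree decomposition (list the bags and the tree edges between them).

Every bag has size at most 5, so the width is 5 − 1 = 4 and tw(G) ≤ 4. On the other hand G contains the 5-clique {0, 1, 2, 3, 5}. A clique must lie in a single bag of any decomposition, so no decomposition can have width below 4. Hence tw(G) = 4 exactly.

Treewidth 4.
One optimal decomposition is:
Bags: B1 = {0, 1, 2, 3, 5}  B2 = {1, 2, 3, 5, 6}  B3 = {0, 1, 2, 4, 5}
Tree: B1–B2, B1–B3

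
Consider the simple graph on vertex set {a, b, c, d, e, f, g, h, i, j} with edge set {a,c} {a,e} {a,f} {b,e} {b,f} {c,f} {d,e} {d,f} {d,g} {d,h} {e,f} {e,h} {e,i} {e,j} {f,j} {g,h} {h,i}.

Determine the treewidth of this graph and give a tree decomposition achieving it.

Every bag has size at most 3, so the width is 3 − 1 = 2 and tw(G) ≤ 2. Conversely, {d, g, h} is a clique of size 3, and the vertices of any clique must share a bag in every tree decomposition; so some bag has ≥ 3 vertices and tw(G) ≥ 2. Combining the bounds, tw(G) = 2.

Treewidth 2.
One optimal decomposition is:
Bags: B1 = {a, c, f}  B2 = {a, e, f}  B3 = {d, e, f}  B4 = {d, e, h}  B5 = {b, e, f}  B6 = {d, g, h}  B7 = {e, h, i}  B8 = {e, f, j}
Tree: B1–B2, B2–B3, B3–B4, B2–B5, B4–B6, B4–B7, B5–B8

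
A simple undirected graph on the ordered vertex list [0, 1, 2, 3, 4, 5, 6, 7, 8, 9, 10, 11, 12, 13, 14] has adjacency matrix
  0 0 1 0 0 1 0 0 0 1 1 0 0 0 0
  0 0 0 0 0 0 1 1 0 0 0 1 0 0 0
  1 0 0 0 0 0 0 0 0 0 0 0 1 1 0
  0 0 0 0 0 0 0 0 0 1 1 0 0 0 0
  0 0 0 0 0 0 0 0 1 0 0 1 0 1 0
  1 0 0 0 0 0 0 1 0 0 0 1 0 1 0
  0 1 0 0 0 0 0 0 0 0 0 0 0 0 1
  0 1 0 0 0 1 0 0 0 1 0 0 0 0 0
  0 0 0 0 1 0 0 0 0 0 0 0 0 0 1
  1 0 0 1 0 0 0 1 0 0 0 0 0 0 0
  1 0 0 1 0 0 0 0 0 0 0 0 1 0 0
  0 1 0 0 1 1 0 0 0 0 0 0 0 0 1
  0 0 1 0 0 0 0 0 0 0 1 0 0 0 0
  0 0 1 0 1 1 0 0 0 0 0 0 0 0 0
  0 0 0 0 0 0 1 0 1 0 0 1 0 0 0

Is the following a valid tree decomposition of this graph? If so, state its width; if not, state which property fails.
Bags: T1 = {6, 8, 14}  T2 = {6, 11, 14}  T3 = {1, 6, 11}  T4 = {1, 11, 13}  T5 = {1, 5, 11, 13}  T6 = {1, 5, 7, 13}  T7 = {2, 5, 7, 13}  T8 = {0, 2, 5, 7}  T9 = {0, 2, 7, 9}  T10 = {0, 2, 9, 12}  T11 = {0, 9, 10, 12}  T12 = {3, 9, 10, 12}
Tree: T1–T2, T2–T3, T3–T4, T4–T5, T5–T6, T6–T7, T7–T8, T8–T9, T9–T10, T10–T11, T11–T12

A tree decomposition must satisfy three properties: every vertex lies in some bag; for every edge, both endpoints lie together in some bag; and for every vertex, the bags containing it form a connected subtree. Here vertex 4 appears in no bag, so the decomposition is invalid.

No — vertex 4 appears in no bag.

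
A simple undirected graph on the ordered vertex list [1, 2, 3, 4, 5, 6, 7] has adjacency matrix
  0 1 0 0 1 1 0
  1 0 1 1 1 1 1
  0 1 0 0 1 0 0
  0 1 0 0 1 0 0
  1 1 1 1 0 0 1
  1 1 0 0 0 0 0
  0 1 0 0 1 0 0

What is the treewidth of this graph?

A width-2 tree decomposition is:
Bags: B1 = {2, 4, 5}  B2 = {1, 2, 5}  B3 = {1, 2, 6}  B4 = {2, 5, 7}  B5 = {2, 3, 5}
Tree: B1–B2, B2–B3, B1–B4, B4–B5
Every bag has size at most 3, so the width is 3 − 1 = 2 and tw(G) ≤ 2. For the lower bound, the 3 vertices {1, 2, 5} are pairwise adjacent, and any tree decomposition puts a clique entirely inside one bag — forcing width ≥ 2. The upper and lower bounds meet at 2, so that is the treewidth.

2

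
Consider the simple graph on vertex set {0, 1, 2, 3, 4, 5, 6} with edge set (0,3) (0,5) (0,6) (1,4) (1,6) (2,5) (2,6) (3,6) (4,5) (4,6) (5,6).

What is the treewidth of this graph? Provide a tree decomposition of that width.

Treewidth 2.
One such decomposition:
Bags: B1 = {2, 5, 6}  B2 = {4, 5, 6}  B3 = {0, 5, 6}  B4 = {1, 4, 6}  B5 = {0, 3, 6}
Tree: B1–B2, B1–B3, B2–B4, B3–B5

Every bag has size at most 3, so the width is 3 − 1 = 2 and tw(G) ≤ 2. For the lower bound, the 3 vertices {1, 4, 6} are pairwise adjacent, and any tree decomposition puts a clique entirely inside one bag — forcing width ≥ 2. The upper and lower bounds meet at 2, so that is the treewidth.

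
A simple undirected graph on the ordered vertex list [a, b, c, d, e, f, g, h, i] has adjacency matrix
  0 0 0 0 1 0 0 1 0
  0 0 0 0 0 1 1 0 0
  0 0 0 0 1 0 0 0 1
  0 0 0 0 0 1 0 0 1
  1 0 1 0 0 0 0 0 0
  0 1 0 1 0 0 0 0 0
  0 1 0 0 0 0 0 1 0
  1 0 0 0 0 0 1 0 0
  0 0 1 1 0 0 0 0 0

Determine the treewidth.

A width-2 tree decomposition is:
Bags: B1 = {b, g, h}  B2 = {b, f, h}  B3 = {d, f, h}  B4 = {d, h, i}  B5 = {c, h, i}  B6 = {c, e, h}  B7 = {a, e, h}
Tree: B1–B2, B2–B3, B3–B4, B4–B5, B5–B6, B6–B7
Each bag holds 3 vertices, so the decomposition has width 2, which upper-bounds the treewidth. Since h–g–b–f–d–i–c–e–a–h is a cycle in G, G is not acyclic. Forests are exactly the graphs of treewidth ≤ 1, so tw(G) ≥ 2. The upper and lower bounds meet at 2, so that is the treewidth.

2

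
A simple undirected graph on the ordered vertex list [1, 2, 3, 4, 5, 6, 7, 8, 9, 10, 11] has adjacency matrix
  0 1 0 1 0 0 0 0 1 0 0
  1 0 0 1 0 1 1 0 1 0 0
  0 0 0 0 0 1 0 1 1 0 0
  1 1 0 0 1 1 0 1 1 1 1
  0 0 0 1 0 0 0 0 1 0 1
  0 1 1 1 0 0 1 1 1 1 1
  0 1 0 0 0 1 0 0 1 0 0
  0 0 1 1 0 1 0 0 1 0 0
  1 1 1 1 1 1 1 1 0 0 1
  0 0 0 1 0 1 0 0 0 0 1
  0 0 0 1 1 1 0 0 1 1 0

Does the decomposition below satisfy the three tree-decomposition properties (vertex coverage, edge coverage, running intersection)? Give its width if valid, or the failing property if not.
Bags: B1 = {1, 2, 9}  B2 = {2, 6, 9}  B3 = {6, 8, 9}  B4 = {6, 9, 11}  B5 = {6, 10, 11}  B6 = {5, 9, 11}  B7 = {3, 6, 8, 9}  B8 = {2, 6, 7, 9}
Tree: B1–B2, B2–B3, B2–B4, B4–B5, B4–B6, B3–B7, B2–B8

No — vertex 4 appears in no bag.

A tree decomposition must satisfy three properties: every vertex lies in some bag; for every edge, both endpoints lie together in some bag; and for every vertex, the bags containing it form a connected subtree. Here vertex 4 appears in no bag, so the decomposition is invalid.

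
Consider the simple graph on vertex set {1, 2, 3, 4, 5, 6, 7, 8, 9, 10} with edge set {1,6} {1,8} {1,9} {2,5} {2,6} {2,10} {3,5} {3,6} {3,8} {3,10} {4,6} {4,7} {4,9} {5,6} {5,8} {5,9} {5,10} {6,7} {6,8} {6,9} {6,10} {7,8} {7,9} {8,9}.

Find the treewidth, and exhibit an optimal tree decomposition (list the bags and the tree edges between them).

Every bag has size at most 4, so the width is 4 − 1 = 3 and tw(G) ≤ 3. Conversely, {1, 6, 8, 9} is a clique of size 4, and the vertices of any clique must share a bag in every tree decomposition; so some bag has ≥ 4 vertices and tw(G) ≥ 3. Hence tw(G) = 3 exactly.

Treewidth 3.
Bags: B1 = {5, 6, 8, 9}  B2 = {3, 5, 6, 8}  B3 = {6, 7, 8, 9}  B4 = {3, 5, 6, 10}  B5 = {1, 6, 8, 9}  B6 = {2, 5, 6, 10}  B7 = {4, 6, 7, 9}
Tree: B1–B2, B1–B3, B2–B4, B3–B5, B4–B6, B3–B7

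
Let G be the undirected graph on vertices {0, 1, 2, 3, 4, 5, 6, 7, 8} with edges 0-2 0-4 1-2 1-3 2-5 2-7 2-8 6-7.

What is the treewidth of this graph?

1

A width-1 tree decomposition is:
Bags: B1 = {1, 2}  B2 = {0, 2}  B3 = {1, 3}  B4 = {2, 7}  B5 = {2, 8}  B6 = {0, 4}  B7 = {2, 5}  B8 = {6, 7}
Tree: B1–B2, B1–B3, B2–B4, B1–B5, B2–B6, B1–B7, B4–B8
Every bag has size at most 2, so the width is 2 − 1 = 1 and tw(G) ≤ 1. Any graph with an edge has treewidth ≥ 1, and G has the edge 1–2. Therefore the treewidth is 1.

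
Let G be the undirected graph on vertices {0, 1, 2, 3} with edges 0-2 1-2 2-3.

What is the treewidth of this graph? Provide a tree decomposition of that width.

Every bag has size at most 2, so the width is 2 − 1 = 1 and tw(G) ≤ 1. Any graph with an edge has treewidth ≥ 1, and G has the edge 0–2. Hence tw(G) = 1 exactly.

Treewidth 1.
Bags: B1 = {0, 2}  B2 = {1, 2}  B3 = {2, 3}
Tree: B1–B2, B2–B3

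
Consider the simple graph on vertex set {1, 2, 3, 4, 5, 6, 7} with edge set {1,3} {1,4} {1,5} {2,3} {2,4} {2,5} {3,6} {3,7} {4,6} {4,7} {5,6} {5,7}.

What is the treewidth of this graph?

3

A width-3 tree decomposition is:
Bags: B1 = {3, 4, 5, 6}  B2 = {2, 3, 4, 5}  B3 = {3, 4, 5, 7}  B4 = {1, 3, 4, 5}
Tree: B1–B2, B2–B3, B3–B4
Each bag holds 4 vertices, so the decomposition has width 3, which upper-bounds the treewidth. For the lower bound: the 4 vertex sets {4,6}, {2,3}, {5}, {7} are disjoint, each induces a connected subgraph, and every pair is joined by at least one edge of G. Contracting each set to a single vertex therefore yields K_{4} as a minor, and since treewidth is minor-monotone, tw(G) ≥ tw(K_{4}) = 3. The upper and lower bounds meet at 3, so that is the treewidth.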